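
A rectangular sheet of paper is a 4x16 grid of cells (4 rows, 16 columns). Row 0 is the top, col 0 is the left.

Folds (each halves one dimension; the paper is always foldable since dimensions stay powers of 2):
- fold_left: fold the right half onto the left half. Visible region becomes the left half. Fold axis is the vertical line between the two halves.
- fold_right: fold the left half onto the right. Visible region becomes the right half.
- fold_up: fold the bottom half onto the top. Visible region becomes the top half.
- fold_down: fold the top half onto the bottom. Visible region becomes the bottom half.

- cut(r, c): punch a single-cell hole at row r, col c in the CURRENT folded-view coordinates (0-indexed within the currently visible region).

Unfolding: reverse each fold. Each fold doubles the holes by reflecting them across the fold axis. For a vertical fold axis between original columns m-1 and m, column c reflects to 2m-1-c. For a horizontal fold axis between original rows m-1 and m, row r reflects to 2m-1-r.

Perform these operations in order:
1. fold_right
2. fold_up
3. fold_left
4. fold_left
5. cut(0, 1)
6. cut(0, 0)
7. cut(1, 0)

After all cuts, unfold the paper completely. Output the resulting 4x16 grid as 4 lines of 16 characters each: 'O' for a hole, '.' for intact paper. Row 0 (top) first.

Answer: OOOOOOOOOOOOOOOO
O..OO..OO..OO..O
O..OO..OO..OO..O
OOOOOOOOOOOOOOOO

Derivation:
Op 1 fold_right: fold axis v@8; visible region now rows[0,4) x cols[8,16) = 4x8
Op 2 fold_up: fold axis h@2; visible region now rows[0,2) x cols[8,16) = 2x8
Op 3 fold_left: fold axis v@12; visible region now rows[0,2) x cols[8,12) = 2x4
Op 4 fold_left: fold axis v@10; visible region now rows[0,2) x cols[8,10) = 2x2
Op 5 cut(0, 1): punch at orig (0,9); cuts so far [(0, 9)]; region rows[0,2) x cols[8,10) = 2x2
Op 6 cut(0, 0): punch at orig (0,8); cuts so far [(0, 8), (0, 9)]; region rows[0,2) x cols[8,10) = 2x2
Op 7 cut(1, 0): punch at orig (1,8); cuts so far [(0, 8), (0, 9), (1, 8)]; region rows[0,2) x cols[8,10) = 2x2
Unfold 1 (reflect across v@10): 6 holes -> [(0, 8), (0, 9), (0, 10), (0, 11), (1, 8), (1, 11)]
Unfold 2 (reflect across v@12): 12 holes -> [(0, 8), (0, 9), (0, 10), (0, 11), (0, 12), (0, 13), (0, 14), (0, 15), (1, 8), (1, 11), (1, 12), (1, 15)]
Unfold 3 (reflect across h@2): 24 holes -> [(0, 8), (0, 9), (0, 10), (0, 11), (0, 12), (0, 13), (0, 14), (0, 15), (1, 8), (1, 11), (1, 12), (1, 15), (2, 8), (2, 11), (2, 12), (2, 15), (3, 8), (3, 9), (3, 10), (3, 11), (3, 12), (3, 13), (3, 14), (3, 15)]
Unfold 4 (reflect across v@8): 48 holes -> [(0, 0), (0, 1), (0, 2), (0, 3), (0, 4), (0, 5), (0, 6), (0, 7), (0, 8), (0, 9), (0, 10), (0, 11), (0, 12), (0, 13), (0, 14), (0, 15), (1, 0), (1, 3), (1, 4), (1, 7), (1, 8), (1, 11), (1, 12), (1, 15), (2, 0), (2, 3), (2, 4), (2, 7), (2, 8), (2, 11), (2, 12), (2, 15), (3, 0), (3, 1), (3, 2), (3, 3), (3, 4), (3, 5), (3, 6), (3, 7), (3, 8), (3, 9), (3, 10), (3, 11), (3, 12), (3, 13), (3, 14), (3, 15)]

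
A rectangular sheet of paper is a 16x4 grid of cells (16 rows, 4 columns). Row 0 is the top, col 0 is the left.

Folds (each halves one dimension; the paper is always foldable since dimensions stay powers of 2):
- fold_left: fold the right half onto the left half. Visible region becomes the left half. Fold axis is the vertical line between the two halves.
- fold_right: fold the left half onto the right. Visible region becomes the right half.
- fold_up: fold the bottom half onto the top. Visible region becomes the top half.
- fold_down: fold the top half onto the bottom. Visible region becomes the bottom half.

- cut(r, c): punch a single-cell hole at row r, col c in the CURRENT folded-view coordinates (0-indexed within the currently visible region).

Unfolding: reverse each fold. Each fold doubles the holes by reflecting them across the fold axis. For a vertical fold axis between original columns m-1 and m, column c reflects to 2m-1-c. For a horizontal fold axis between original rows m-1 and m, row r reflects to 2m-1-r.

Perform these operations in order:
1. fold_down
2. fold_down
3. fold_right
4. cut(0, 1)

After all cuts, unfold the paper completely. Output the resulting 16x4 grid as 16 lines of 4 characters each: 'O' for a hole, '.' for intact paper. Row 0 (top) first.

Answer: ....
....
....
O..O
O..O
....
....
....
....
....
....
O..O
O..O
....
....
....

Derivation:
Op 1 fold_down: fold axis h@8; visible region now rows[8,16) x cols[0,4) = 8x4
Op 2 fold_down: fold axis h@12; visible region now rows[12,16) x cols[0,4) = 4x4
Op 3 fold_right: fold axis v@2; visible region now rows[12,16) x cols[2,4) = 4x2
Op 4 cut(0, 1): punch at orig (12,3); cuts so far [(12, 3)]; region rows[12,16) x cols[2,4) = 4x2
Unfold 1 (reflect across v@2): 2 holes -> [(12, 0), (12, 3)]
Unfold 2 (reflect across h@12): 4 holes -> [(11, 0), (11, 3), (12, 0), (12, 3)]
Unfold 3 (reflect across h@8): 8 holes -> [(3, 0), (3, 3), (4, 0), (4, 3), (11, 0), (11, 3), (12, 0), (12, 3)]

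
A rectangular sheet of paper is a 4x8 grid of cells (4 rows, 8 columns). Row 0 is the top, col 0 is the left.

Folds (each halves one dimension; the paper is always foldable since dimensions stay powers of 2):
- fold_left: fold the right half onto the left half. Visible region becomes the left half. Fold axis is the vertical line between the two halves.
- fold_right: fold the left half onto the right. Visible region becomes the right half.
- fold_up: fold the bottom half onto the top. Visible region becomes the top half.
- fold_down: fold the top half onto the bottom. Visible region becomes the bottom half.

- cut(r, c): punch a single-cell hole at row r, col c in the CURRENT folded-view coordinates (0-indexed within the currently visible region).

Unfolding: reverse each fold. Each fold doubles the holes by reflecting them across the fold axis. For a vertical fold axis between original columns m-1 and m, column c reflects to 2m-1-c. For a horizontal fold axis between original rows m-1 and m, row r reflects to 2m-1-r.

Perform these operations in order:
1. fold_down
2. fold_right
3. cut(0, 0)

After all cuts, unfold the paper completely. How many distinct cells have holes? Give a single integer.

Op 1 fold_down: fold axis h@2; visible region now rows[2,4) x cols[0,8) = 2x8
Op 2 fold_right: fold axis v@4; visible region now rows[2,4) x cols[4,8) = 2x4
Op 3 cut(0, 0): punch at orig (2,4); cuts so far [(2, 4)]; region rows[2,4) x cols[4,8) = 2x4
Unfold 1 (reflect across v@4): 2 holes -> [(2, 3), (2, 4)]
Unfold 2 (reflect across h@2): 4 holes -> [(1, 3), (1, 4), (2, 3), (2, 4)]

Answer: 4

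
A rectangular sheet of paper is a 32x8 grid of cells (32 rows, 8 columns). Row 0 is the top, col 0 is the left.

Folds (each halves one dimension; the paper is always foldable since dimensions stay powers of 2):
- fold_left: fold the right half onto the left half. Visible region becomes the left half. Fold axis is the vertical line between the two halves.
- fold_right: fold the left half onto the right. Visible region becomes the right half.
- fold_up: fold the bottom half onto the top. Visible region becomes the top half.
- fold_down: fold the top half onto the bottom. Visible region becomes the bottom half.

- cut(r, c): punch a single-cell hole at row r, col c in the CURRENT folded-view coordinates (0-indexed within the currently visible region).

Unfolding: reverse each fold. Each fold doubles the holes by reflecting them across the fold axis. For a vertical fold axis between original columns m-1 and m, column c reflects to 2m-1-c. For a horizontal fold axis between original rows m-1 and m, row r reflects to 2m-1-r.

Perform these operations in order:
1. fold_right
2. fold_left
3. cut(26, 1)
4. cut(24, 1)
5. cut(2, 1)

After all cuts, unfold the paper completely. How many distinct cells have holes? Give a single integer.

Op 1 fold_right: fold axis v@4; visible region now rows[0,32) x cols[4,8) = 32x4
Op 2 fold_left: fold axis v@6; visible region now rows[0,32) x cols[4,6) = 32x2
Op 3 cut(26, 1): punch at orig (26,5); cuts so far [(26, 5)]; region rows[0,32) x cols[4,6) = 32x2
Op 4 cut(24, 1): punch at orig (24,5); cuts so far [(24, 5), (26, 5)]; region rows[0,32) x cols[4,6) = 32x2
Op 5 cut(2, 1): punch at orig (2,5); cuts so far [(2, 5), (24, 5), (26, 5)]; region rows[0,32) x cols[4,6) = 32x2
Unfold 1 (reflect across v@6): 6 holes -> [(2, 5), (2, 6), (24, 5), (24, 6), (26, 5), (26, 6)]
Unfold 2 (reflect across v@4): 12 holes -> [(2, 1), (2, 2), (2, 5), (2, 6), (24, 1), (24, 2), (24, 5), (24, 6), (26, 1), (26, 2), (26, 5), (26, 6)]

Answer: 12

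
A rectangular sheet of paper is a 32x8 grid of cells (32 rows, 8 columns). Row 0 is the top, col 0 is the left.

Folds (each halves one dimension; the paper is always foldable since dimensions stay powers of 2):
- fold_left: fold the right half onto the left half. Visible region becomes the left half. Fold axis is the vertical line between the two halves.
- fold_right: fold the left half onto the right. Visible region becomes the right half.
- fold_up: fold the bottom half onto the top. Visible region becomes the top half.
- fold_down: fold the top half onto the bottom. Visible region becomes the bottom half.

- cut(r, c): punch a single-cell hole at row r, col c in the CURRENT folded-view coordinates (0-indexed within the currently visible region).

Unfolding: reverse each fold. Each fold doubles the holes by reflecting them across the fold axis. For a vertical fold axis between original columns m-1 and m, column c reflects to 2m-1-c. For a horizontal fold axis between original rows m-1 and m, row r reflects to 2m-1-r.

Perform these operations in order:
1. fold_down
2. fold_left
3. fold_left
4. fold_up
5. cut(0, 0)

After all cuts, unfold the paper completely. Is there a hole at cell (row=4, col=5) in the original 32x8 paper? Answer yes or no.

Op 1 fold_down: fold axis h@16; visible region now rows[16,32) x cols[0,8) = 16x8
Op 2 fold_left: fold axis v@4; visible region now rows[16,32) x cols[0,4) = 16x4
Op 3 fold_left: fold axis v@2; visible region now rows[16,32) x cols[0,2) = 16x2
Op 4 fold_up: fold axis h@24; visible region now rows[16,24) x cols[0,2) = 8x2
Op 5 cut(0, 0): punch at orig (16,0); cuts so far [(16, 0)]; region rows[16,24) x cols[0,2) = 8x2
Unfold 1 (reflect across h@24): 2 holes -> [(16, 0), (31, 0)]
Unfold 2 (reflect across v@2): 4 holes -> [(16, 0), (16, 3), (31, 0), (31, 3)]
Unfold 3 (reflect across v@4): 8 holes -> [(16, 0), (16, 3), (16, 4), (16, 7), (31, 0), (31, 3), (31, 4), (31, 7)]
Unfold 4 (reflect across h@16): 16 holes -> [(0, 0), (0, 3), (0, 4), (0, 7), (15, 0), (15, 3), (15, 4), (15, 7), (16, 0), (16, 3), (16, 4), (16, 7), (31, 0), (31, 3), (31, 4), (31, 7)]
Holes: [(0, 0), (0, 3), (0, 4), (0, 7), (15, 0), (15, 3), (15, 4), (15, 7), (16, 0), (16, 3), (16, 4), (16, 7), (31, 0), (31, 3), (31, 4), (31, 7)]

Answer: no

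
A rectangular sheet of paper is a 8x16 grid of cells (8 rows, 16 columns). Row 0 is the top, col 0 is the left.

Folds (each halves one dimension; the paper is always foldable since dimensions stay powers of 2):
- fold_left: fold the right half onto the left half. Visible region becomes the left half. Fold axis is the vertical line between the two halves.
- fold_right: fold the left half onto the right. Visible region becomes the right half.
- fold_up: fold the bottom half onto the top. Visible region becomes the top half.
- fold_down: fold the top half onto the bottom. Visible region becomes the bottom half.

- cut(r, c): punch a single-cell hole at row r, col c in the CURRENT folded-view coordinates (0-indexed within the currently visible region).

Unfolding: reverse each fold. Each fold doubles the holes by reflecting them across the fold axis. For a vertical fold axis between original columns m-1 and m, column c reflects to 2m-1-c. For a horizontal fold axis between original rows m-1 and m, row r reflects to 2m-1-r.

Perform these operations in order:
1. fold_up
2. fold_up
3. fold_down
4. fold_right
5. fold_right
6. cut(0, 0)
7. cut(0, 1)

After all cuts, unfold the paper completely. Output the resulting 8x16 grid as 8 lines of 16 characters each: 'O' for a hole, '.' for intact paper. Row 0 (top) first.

Op 1 fold_up: fold axis h@4; visible region now rows[0,4) x cols[0,16) = 4x16
Op 2 fold_up: fold axis h@2; visible region now rows[0,2) x cols[0,16) = 2x16
Op 3 fold_down: fold axis h@1; visible region now rows[1,2) x cols[0,16) = 1x16
Op 4 fold_right: fold axis v@8; visible region now rows[1,2) x cols[8,16) = 1x8
Op 5 fold_right: fold axis v@12; visible region now rows[1,2) x cols[12,16) = 1x4
Op 6 cut(0, 0): punch at orig (1,12); cuts so far [(1, 12)]; region rows[1,2) x cols[12,16) = 1x4
Op 7 cut(0, 1): punch at orig (1,13); cuts so far [(1, 12), (1, 13)]; region rows[1,2) x cols[12,16) = 1x4
Unfold 1 (reflect across v@12): 4 holes -> [(1, 10), (1, 11), (1, 12), (1, 13)]
Unfold 2 (reflect across v@8): 8 holes -> [(1, 2), (1, 3), (1, 4), (1, 5), (1, 10), (1, 11), (1, 12), (1, 13)]
Unfold 3 (reflect across h@1): 16 holes -> [(0, 2), (0, 3), (0, 4), (0, 5), (0, 10), (0, 11), (0, 12), (0, 13), (1, 2), (1, 3), (1, 4), (1, 5), (1, 10), (1, 11), (1, 12), (1, 13)]
Unfold 4 (reflect across h@2): 32 holes -> [(0, 2), (0, 3), (0, 4), (0, 5), (0, 10), (0, 11), (0, 12), (0, 13), (1, 2), (1, 3), (1, 4), (1, 5), (1, 10), (1, 11), (1, 12), (1, 13), (2, 2), (2, 3), (2, 4), (2, 5), (2, 10), (2, 11), (2, 12), (2, 13), (3, 2), (3, 3), (3, 4), (3, 5), (3, 10), (3, 11), (3, 12), (3, 13)]
Unfold 5 (reflect across h@4): 64 holes -> [(0, 2), (0, 3), (0, 4), (0, 5), (0, 10), (0, 11), (0, 12), (0, 13), (1, 2), (1, 3), (1, 4), (1, 5), (1, 10), (1, 11), (1, 12), (1, 13), (2, 2), (2, 3), (2, 4), (2, 5), (2, 10), (2, 11), (2, 12), (2, 13), (3, 2), (3, 3), (3, 4), (3, 5), (3, 10), (3, 11), (3, 12), (3, 13), (4, 2), (4, 3), (4, 4), (4, 5), (4, 10), (4, 11), (4, 12), (4, 13), (5, 2), (5, 3), (5, 4), (5, 5), (5, 10), (5, 11), (5, 12), (5, 13), (6, 2), (6, 3), (6, 4), (6, 5), (6, 10), (6, 11), (6, 12), (6, 13), (7, 2), (7, 3), (7, 4), (7, 5), (7, 10), (7, 11), (7, 12), (7, 13)]

Answer: ..OOOO....OOOO..
..OOOO....OOOO..
..OOOO....OOOO..
..OOOO....OOOO..
..OOOO....OOOO..
..OOOO....OOOO..
..OOOO....OOOO..
..OOOO....OOOO..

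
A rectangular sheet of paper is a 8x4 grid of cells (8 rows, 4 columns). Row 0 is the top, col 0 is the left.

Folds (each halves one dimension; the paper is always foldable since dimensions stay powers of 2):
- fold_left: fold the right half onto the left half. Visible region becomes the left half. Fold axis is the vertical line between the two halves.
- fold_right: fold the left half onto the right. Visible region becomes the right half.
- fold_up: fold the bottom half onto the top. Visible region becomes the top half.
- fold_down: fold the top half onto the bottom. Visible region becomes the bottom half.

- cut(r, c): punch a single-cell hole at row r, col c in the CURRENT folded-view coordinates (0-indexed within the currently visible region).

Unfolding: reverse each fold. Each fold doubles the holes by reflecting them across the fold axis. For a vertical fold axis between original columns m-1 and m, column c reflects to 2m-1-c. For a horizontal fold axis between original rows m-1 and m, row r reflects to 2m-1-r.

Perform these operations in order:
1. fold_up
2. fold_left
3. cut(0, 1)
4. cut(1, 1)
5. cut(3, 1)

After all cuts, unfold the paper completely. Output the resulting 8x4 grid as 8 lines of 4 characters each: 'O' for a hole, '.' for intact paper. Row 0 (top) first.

Answer: .OO.
.OO.
....
.OO.
.OO.
....
.OO.
.OO.

Derivation:
Op 1 fold_up: fold axis h@4; visible region now rows[0,4) x cols[0,4) = 4x4
Op 2 fold_left: fold axis v@2; visible region now rows[0,4) x cols[0,2) = 4x2
Op 3 cut(0, 1): punch at orig (0,1); cuts so far [(0, 1)]; region rows[0,4) x cols[0,2) = 4x2
Op 4 cut(1, 1): punch at orig (1,1); cuts so far [(0, 1), (1, 1)]; region rows[0,4) x cols[0,2) = 4x2
Op 5 cut(3, 1): punch at orig (3,1); cuts so far [(0, 1), (1, 1), (3, 1)]; region rows[0,4) x cols[0,2) = 4x2
Unfold 1 (reflect across v@2): 6 holes -> [(0, 1), (0, 2), (1, 1), (1, 2), (3, 1), (3, 2)]
Unfold 2 (reflect across h@4): 12 holes -> [(0, 1), (0, 2), (1, 1), (1, 2), (3, 1), (3, 2), (4, 1), (4, 2), (6, 1), (6, 2), (7, 1), (7, 2)]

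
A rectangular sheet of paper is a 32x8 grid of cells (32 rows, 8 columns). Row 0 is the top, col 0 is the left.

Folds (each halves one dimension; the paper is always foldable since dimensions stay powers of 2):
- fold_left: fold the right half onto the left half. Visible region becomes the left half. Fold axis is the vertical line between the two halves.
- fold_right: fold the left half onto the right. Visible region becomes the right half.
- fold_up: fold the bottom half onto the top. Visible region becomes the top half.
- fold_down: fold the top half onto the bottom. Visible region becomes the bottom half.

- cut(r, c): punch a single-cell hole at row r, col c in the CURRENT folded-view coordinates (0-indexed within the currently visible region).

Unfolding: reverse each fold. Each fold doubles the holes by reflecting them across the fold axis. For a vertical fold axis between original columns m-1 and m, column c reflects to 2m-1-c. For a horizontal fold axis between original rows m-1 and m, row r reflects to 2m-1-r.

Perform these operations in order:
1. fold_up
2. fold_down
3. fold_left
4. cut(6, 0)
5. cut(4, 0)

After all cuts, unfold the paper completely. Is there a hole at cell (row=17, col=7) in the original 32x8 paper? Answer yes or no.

Answer: yes

Derivation:
Op 1 fold_up: fold axis h@16; visible region now rows[0,16) x cols[0,8) = 16x8
Op 2 fold_down: fold axis h@8; visible region now rows[8,16) x cols[0,8) = 8x8
Op 3 fold_left: fold axis v@4; visible region now rows[8,16) x cols[0,4) = 8x4
Op 4 cut(6, 0): punch at orig (14,0); cuts so far [(14, 0)]; region rows[8,16) x cols[0,4) = 8x4
Op 5 cut(4, 0): punch at orig (12,0); cuts so far [(12, 0), (14, 0)]; region rows[8,16) x cols[0,4) = 8x4
Unfold 1 (reflect across v@4): 4 holes -> [(12, 0), (12, 7), (14, 0), (14, 7)]
Unfold 2 (reflect across h@8): 8 holes -> [(1, 0), (1, 7), (3, 0), (3, 7), (12, 0), (12, 7), (14, 0), (14, 7)]
Unfold 3 (reflect across h@16): 16 holes -> [(1, 0), (1, 7), (3, 0), (3, 7), (12, 0), (12, 7), (14, 0), (14, 7), (17, 0), (17, 7), (19, 0), (19, 7), (28, 0), (28, 7), (30, 0), (30, 7)]
Holes: [(1, 0), (1, 7), (3, 0), (3, 7), (12, 0), (12, 7), (14, 0), (14, 7), (17, 0), (17, 7), (19, 0), (19, 7), (28, 0), (28, 7), (30, 0), (30, 7)]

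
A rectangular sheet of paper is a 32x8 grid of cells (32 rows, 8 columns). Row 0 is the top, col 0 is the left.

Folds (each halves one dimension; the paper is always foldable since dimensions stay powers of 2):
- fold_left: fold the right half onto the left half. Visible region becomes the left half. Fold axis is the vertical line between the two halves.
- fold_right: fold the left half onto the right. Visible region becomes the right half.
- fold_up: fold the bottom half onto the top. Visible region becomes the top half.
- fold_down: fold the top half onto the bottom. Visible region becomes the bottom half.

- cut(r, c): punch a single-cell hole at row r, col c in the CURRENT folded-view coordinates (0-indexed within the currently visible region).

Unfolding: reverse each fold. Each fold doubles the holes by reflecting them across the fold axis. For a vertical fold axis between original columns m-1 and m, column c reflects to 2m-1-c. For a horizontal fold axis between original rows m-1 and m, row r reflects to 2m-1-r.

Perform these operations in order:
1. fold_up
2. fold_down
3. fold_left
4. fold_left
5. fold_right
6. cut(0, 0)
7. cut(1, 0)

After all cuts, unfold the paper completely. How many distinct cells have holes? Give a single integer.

Answer: 64

Derivation:
Op 1 fold_up: fold axis h@16; visible region now rows[0,16) x cols[0,8) = 16x8
Op 2 fold_down: fold axis h@8; visible region now rows[8,16) x cols[0,8) = 8x8
Op 3 fold_left: fold axis v@4; visible region now rows[8,16) x cols[0,4) = 8x4
Op 4 fold_left: fold axis v@2; visible region now rows[8,16) x cols[0,2) = 8x2
Op 5 fold_right: fold axis v@1; visible region now rows[8,16) x cols[1,2) = 8x1
Op 6 cut(0, 0): punch at orig (8,1); cuts so far [(8, 1)]; region rows[8,16) x cols[1,2) = 8x1
Op 7 cut(1, 0): punch at orig (9,1); cuts so far [(8, 1), (9, 1)]; region rows[8,16) x cols[1,2) = 8x1
Unfold 1 (reflect across v@1): 4 holes -> [(8, 0), (8, 1), (9, 0), (9, 1)]
Unfold 2 (reflect across v@2): 8 holes -> [(8, 0), (8, 1), (8, 2), (8, 3), (9, 0), (9, 1), (9, 2), (9, 3)]
Unfold 3 (reflect across v@4): 16 holes -> [(8, 0), (8, 1), (8, 2), (8, 3), (8, 4), (8, 5), (8, 6), (8, 7), (9, 0), (9, 1), (9, 2), (9, 3), (9, 4), (9, 5), (9, 6), (9, 7)]
Unfold 4 (reflect across h@8): 32 holes -> [(6, 0), (6, 1), (6, 2), (6, 3), (6, 4), (6, 5), (6, 6), (6, 7), (7, 0), (7, 1), (7, 2), (7, 3), (7, 4), (7, 5), (7, 6), (7, 7), (8, 0), (8, 1), (8, 2), (8, 3), (8, 4), (8, 5), (8, 6), (8, 7), (9, 0), (9, 1), (9, 2), (9, 3), (9, 4), (9, 5), (9, 6), (9, 7)]
Unfold 5 (reflect across h@16): 64 holes -> [(6, 0), (6, 1), (6, 2), (6, 3), (6, 4), (6, 5), (6, 6), (6, 7), (7, 0), (7, 1), (7, 2), (7, 3), (7, 4), (7, 5), (7, 6), (7, 7), (8, 0), (8, 1), (8, 2), (8, 3), (8, 4), (8, 5), (8, 6), (8, 7), (9, 0), (9, 1), (9, 2), (9, 3), (9, 4), (9, 5), (9, 6), (9, 7), (22, 0), (22, 1), (22, 2), (22, 3), (22, 4), (22, 5), (22, 6), (22, 7), (23, 0), (23, 1), (23, 2), (23, 3), (23, 4), (23, 5), (23, 6), (23, 7), (24, 0), (24, 1), (24, 2), (24, 3), (24, 4), (24, 5), (24, 6), (24, 7), (25, 0), (25, 1), (25, 2), (25, 3), (25, 4), (25, 5), (25, 6), (25, 7)]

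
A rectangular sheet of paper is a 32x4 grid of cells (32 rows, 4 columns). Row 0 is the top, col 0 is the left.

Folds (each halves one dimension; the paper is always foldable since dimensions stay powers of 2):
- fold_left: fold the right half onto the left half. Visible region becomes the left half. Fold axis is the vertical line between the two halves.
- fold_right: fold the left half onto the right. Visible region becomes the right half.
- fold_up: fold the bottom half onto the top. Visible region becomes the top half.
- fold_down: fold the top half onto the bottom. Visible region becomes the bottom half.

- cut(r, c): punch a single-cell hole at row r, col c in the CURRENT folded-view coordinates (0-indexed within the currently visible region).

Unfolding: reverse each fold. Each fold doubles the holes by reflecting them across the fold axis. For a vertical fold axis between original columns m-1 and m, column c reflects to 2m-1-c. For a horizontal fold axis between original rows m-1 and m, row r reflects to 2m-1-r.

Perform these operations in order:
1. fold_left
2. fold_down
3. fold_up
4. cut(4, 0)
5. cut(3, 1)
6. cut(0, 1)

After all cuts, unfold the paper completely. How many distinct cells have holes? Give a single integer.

Op 1 fold_left: fold axis v@2; visible region now rows[0,32) x cols[0,2) = 32x2
Op 2 fold_down: fold axis h@16; visible region now rows[16,32) x cols[0,2) = 16x2
Op 3 fold_up: fold axis h@24; visible region now rows[16,24) x cols[0,2) = 8x2
Op 4 cut(4, 0): punch at orig (20,0); cuts so far [(20, 0)]; region rows[16,24) x cols[0,2) = 8x2
Op 5 cut(3, 1): punch at orig (19,1); cuts so far [(19, 1), (20, 0)]; region rows[16,24) x cols[0,2) = 8x2
Op 6 cut(0, 1): punch at orig (16,1); cuts so far [(16, 1), (19, 1), (20, 0)]; region rows[16,24) x cols[0,2) = 8x2
Unfold 1 (reflect across h@24): 6 holes -> [(16, 1), (19, 1), (20, 0), (27, 0), (28, 1), (31, 1)]
Unfold 2 (reflect across h@16): 12 holes -> [(0, 1), (3, 1), (4, 0), (11, 0), (12, 1), (15, 1), (16, 1), (19, 1), (20, 0), (27, 0), (28, 1), (31, 1)]
Unfold 3 (reflect across v@2): 24 holes -> [(0, 1), (0, 2), (3, 1), (3, 2), (4, 0), (4, 3), (11, 0), (11, 3), (12, 1), (12, 2), (15, 1), (15, 2), (16, 1), (16, 2), (19, 1), (19, 2), (20, 0), (20, 3), (27, 0), (27, 3), (28, 1), (28, 2), (31, 1), (31, 2)]

Answer: 24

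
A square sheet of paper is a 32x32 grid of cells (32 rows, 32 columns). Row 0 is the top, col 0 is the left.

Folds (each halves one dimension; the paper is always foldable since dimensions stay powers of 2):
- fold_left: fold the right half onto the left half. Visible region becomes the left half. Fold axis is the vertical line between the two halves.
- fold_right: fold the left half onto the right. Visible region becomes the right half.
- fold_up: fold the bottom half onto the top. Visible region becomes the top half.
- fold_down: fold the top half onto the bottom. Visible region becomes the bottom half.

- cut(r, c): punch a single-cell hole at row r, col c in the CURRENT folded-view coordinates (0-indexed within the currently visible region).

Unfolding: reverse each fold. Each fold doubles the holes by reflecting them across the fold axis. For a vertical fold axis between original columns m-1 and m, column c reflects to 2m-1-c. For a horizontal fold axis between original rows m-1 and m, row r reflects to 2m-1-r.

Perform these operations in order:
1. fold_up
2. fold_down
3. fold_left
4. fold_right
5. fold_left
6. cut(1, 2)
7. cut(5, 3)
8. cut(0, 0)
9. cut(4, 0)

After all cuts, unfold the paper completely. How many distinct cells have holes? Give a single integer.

Answer: 128

Derivation:
Op 1 fold_up: fold axis h@16; visible region now rows[0,16) x cols[0,32) = 16x32
Op 2 fold_down: fold axis h@8; visible region now rows[8,16) x cols[0,32) = 8x32
Op 3 fold_left: fold axis v@16; visible region now rows[8,16) x cols[0,16) = 8x16
Op 4 fold_right: fold axis v@8; visible region now rows[8,16) x cols[8,16) = 8x8
Op 5 fold_left: fold axis v@12; visible region now rows[8,16) x cols[8,12) = 8x4
Op 6 cut(1, 2): punch at orig (9,10); cuts so far [(9, 10)]; region rows[8,16) x cols[8,12) = 8x4
Op 7 cut(5, 3): punch at orig (13,11); cuts so far [(9, 10), (13, 11)]; region rows[8,16) x cols[8,12) = 8x4
Op 8 cut(0, 0): punch at orig (8,8); cuts so far [(8, 8), (9, 10), (13, 11)]; region rows[8,16) x cols[8,12) = 8x4
Op 9 cut(4, 0): punch at orig (12,8); cuts so far [(8, 8), (9, 10), (12, 8), (13, 11)]; region rows[8,16) x cols[8,12) = 8x4
Unfold 1 (reflect across v@12): 8 holes -> [(8, 8), (8, 15), (9, 10), (9, 13), (12, 8), (12, 15), (13, 11), (13, 12)]
Unfold 2 (reflect across v@8): 16 holes -> [(8, 0), (8, 7), (8, 8), (8, 15), (9, 2), (9, 5), (9, 10), (9, 13), (12, 0), (12, 7), (12, 8), (12, 15), (13, 3), (13, 4), (13, 11), (13, 12)]
Unfold 3 (reflect across v@16): 32 holes -> [(8, 0), (8, 7), (8, 8), (8, 15), (8, 16), (8, 23), (8, 24), (8, 31), (9, 2), (9, 5), (9, 10), (9, 13), (9, 18), (9, 21), (9, 26), (9, 29), (12, 0), (12, 7), (12, 8), (12, 15), (12, 16), (12, 23), (12, 24), (12, 31), (13, 3), (13, 4), (13, 11), (13, 12), (13, 19), (13, 20), (13, 27), (13, 28)]
Unfold 4 (reflect across h@8): 64 holes -> [(2, 3), (2, 4), (2, 11), (2, 12), (2, 19), (2, 20), (2, 27), (2, 28), (3, 0), (3, 7), (3, 8), (3, 15), (3, 16), (3, 23), (3, 24), (3, 31), (6, 2), (6, 5), (6, 10), (6, 13), (6, 18), (6, 21), (6, 26), (6, 29), (7, 0), (7, 7), (7, 8), (7, 15), (7, 16), (7, 23), (7, 24), (7, 31), (8, 0), (8, 7), (8, 8), (8, 15), (8, 16), (8, 23), (8, 24), (8, 31), (9, 2), (9, 5), (9, 10), (9, 13), (9, 18), (9, 21), (9, 26), (9, 29), (12, 0), (12, 7), (12, 8), (12, 15), (12, 16), (12, 23), (12, 24), (12, 31), (13, 3), (13, 4), (13, 11), (13, 12), (13, 19), (13, 20), (13, 27), (13, 28)]
Unfold 5 (reflect across h@16): 128 holes -> [(2, 3), (2, 4), (2, 11), (2, 12), (2, 19), (2, 20), (2, 27), (2, 28), (3, 0), (3, 7), (3, 8), (3, 15), (3, 16), (3, 23), (3, 24), (3, 31), (6, 2), (6, 5), (6, 10), (6, 13), (6, 18), (6, 21), (6, 26), (6, 29), (7, 0), (7, 7), (7, 8), (7, 15), (7, 16), (7, 23), (7, 24), (7, 31), (8, 0), (8, 7), (8, 8), (8, 15), (8, 16), (8, 23), (8, 24), (8, 31), (9, 2), (9, 5), (9, 10), (9, 13), (9, 18), (9, 21), (9, 26), (9, 29), (12, 0), (12, 7), (12, 8), (12, 15), (12, 16), (12, 23), (12, 24), (12, 31), (13, 3), (13, 4), (13, 11), (13, 12), (13, 19), (13, 20), (13, 27), (13, 28), (18, 3), (18, 4), (18, 11), (18, 12), (18, 19), (18, 20), (18, 27), (18, 28), (19, 0), (19, 7), (19, 8), (19, 15), (19, 16), (19, 23), (19, 24), (19, 31), (22, 2), (22, 5), (22, 10), (22, 13), (22, 18), (22, 21), (22, 26), (22, 29), (23, 0), (23, 7), (23, 8), (23, 15), (23, 16), (23, 23), (23, 24), (23, 31), (24, 0), (24, 7), (24, 8), (24, 15), (24, 16), (24, 23), (24, 24), (24, 31), (25, 2), (25, 5), (25, 10), (25, 13), (25, 18), (25, 21), (25, 26), (25, 29), (28, 0), (28, 7), (28, 8), (28, 15), (28, 16), (28, 23), (28, 24), (28, 31), (29, 3), (29, 4), (29, 11), (29, 12), (29, 19), (29, 20), (29, 27), (29, 28)]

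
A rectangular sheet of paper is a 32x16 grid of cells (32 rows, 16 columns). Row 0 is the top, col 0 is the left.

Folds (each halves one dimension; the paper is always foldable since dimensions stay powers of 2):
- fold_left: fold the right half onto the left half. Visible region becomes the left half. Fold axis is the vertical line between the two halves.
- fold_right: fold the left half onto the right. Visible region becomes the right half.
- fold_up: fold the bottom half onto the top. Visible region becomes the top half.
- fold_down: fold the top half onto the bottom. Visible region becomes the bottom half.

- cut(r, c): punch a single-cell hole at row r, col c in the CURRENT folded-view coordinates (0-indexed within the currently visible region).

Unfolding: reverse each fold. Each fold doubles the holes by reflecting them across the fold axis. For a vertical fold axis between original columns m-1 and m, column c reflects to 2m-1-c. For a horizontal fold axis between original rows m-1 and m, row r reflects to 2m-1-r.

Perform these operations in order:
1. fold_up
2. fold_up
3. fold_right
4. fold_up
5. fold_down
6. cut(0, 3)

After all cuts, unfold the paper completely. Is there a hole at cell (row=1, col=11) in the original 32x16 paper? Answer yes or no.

Answer: yes

Derivation:
Op 1 fold_up: fold axis h@16; visible region now rows[0,16) x cols[0,16) = 16x16
Op 2 fold_up: fold axis h@8; visible region now rows[0,8) x cols[0,16) = 8x16
Op 3 fold_right: fold axis v@8; visible region now rows[0,8) x cols[8,16) = 8x8
Op 4 fold_up: fold axis h@4; visible region now rows[0,4) x cols[8,16) = 4x8
Op 5 fold_down: fold axis h@2; visible region now rows[2,4) x cols[8,16) = 2x8
Op 6 cut(0, 3): punch at orig (2,11); cuts so far [(2, 11)]; region rows[2,4) x cols[8,16) = 2x8
Unfold 1 (reflect across h@2): 2 holes -> [(1, 11), (2, 11)]
Unfold 2 (reflect across h@4): 4 holes -> [(1, 11), (2, 11), (5, 11), (6, 11)]
Unfold 3 (reflect across v@8): 8 holes -> [(1, 4), (1, 11), (2, 4), (2, 11), (5, 4), (5, 11), (6, 4), (6, 11)]
Unfold 4 (reflect across h@8): 16 holes -> [(1, 4), (1, 11), (2, 4), (2, 11), (5, 4), (5, 11), (6, 4), (6, 11), (9, 4), (9, 11), (10, 4), (10, 11), (13, 4), (13, 11), (14, 4), (14, 11)]
Unfold 5 (reflect across h@16): 32 holes -> [(1, 4), (1, 11), (2, 4), (2, 11), (5, 4), (5, 11), (6, 4), (6, 11), (9, 4), (9, 11), (10, 4), (10, 11), (13, 4), (13, 11), (14, 4), (14, 11), (17, 4), (17, 11), (18, 4), (18, 11), (21, 4), (21, 11), (22, 4), (22, 11), (25, 4), (25, 11), (26, 4), (26, 11), (29, 4), (29, 11), (30, 4), (30, 11)]
Holes: [(1, 4), (1, 11), (2, 4), (2, 11), (5, 4), (5, 11), (6, 4), (6, 11), (9, 4), (9, 11), (10, 4), (10, 11), (13, 4), (13, 11), (14, 4), (14, 11), (17, 4), (17, 11), (18, 4), (18, 11), (21, 4), (21, 11), (22, 4), (22, 11), (25, 4), (25, 11), (26, 4), (26, 11), (29, 4), (29, 11), (30, 4), (30, 11)]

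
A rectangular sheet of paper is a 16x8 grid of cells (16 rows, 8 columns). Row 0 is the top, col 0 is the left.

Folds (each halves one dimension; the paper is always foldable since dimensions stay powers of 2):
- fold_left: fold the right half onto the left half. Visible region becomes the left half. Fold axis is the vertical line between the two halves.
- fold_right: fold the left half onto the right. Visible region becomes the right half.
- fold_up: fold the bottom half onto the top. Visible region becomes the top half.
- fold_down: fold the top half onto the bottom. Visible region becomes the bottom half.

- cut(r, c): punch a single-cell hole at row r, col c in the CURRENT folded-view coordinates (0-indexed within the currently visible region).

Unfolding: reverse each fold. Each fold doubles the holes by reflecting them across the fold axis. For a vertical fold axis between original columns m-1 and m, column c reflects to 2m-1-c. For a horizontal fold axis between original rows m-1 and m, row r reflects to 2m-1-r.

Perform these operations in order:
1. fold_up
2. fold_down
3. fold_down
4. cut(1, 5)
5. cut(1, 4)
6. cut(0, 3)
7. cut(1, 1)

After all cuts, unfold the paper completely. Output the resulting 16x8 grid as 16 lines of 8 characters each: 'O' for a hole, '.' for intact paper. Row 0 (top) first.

Op 1 fold_up: fold axis h@8; visible region now rows[0,8) x cols[0,8) = 8x8
Op 2 fold_down: fold axis h@4; visible region now rows[4,8) x cols[0,8) = 4x8
Op 3 fold_down: fold axis h@6; visible region now rows[6,8) x cols[0,8) = 2x8
Op 4 cut(1, 5): punch at orig (7,5); cuts so far [(7, 5)]; region rows[6,8) x cols[0,8) = 2x8
Op 5 cut(1, 4): punch at orig (7,4); cuts so far [(7, 4), (7, 5)]; region rows[6,8) x cols[0,8) = 2x8
Op 6 cut(0, 3): punch at orig (6,3); cuts so far [(6, 3), (7, 4), (7, 5)]; region rows[6,8) x cols[0,8) = 2x8
Op 7 cut(1, 1): punch at orig (7,1); cuts so far [(6, 3), (7, 1), (7, 4), (7, 5)]; region rows[6,8) x cols[0,8) = 2x8
Unfold 1 (reflect across h@6): 8 holes -> [(4, 1), (4, 4), (4, 5), (5, 3), (6, 3), (7, 1), (7, 4), (7, 5)]
Unfold 2 (reflect across h@4): 16 holes -> [(0, 1), (0, 4), (0, 5), (1, 3), (2, 3), (3, 1), (3, 4), (3, 5), (4, 1), (4, 4), (4, 5), (5, 3), (6, 3), (7, 1), (7, 4), (7, 5)]
Unfold 3 (reflect across h@8): 32 holes -> [(0, 1), (0, 4), (0, 5), (1, 3), (2, 3), (3, 1), (3, 4), (3, 5), (4, 1), (4, 4), (4, 5), (5, 3), (6, 3), (7, 1), (7, 4), (7, 5), (8, 1), (8, 4), (8, 5), (9, 3), (10, 3), (11, 1), (11, 4), (11, 5), (12, 1), (12, 4), (12, 5), (13, 3), (14, 3), (15, 1), (15, 4), (15, 5)]

Answer: .O..OO..
...O....
...O....
.O..OO..
.O..OO..
...O....
...O....
.O..OO..
.O..OO..
...O....
...O....
.O..OO..
.O..OO..
...O....
...O....
.O..OO..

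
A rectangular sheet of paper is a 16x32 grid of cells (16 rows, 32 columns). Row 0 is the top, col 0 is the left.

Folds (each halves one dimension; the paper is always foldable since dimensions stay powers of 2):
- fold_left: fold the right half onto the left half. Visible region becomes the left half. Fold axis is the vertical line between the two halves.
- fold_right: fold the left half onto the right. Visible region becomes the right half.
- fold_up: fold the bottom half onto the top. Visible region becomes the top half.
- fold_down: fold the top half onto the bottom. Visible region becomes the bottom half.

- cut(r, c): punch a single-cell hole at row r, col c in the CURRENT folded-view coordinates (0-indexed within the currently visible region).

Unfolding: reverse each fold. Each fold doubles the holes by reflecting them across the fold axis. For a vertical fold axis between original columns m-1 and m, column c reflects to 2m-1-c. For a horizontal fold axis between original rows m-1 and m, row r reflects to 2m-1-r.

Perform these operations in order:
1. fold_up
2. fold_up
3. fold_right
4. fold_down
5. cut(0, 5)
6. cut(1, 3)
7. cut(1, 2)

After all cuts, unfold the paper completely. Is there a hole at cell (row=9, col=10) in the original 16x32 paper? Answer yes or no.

Answer: yes

Derivation:
Op 1 fold_up: fold axis h@8; visible region now rows[0,8) x cols[0,32) = 8x32
Op 2 fold_up: fold axis h@4; visible region now rows[0,4) x cols[0,32) = 4x32
Op 3 fold_right: fold axis v@16; visible region now rows[0,4) x cols[16,32) = 4x16
Op 4 fold_down: fold axis h@2; visible region now rows[2,4) x cols[16,32) = 2x16
Op 5 cut(0, 5): punch at orig (2,21); cuts so far [(2, 21)]; region rows[2,4) x cols[16,32) = 2x16
Op 6 cut(1, 3): punch at orig (3,19); cuts so far [(2, 21), (3, 19)]; region rows[2,4) x cols[16,32) = 2x16
Op 7 cut(1, 2): punch at orig (3,18); cuts so far [(2, 21), (3, 18), (3, 19)]; region rows[2,4) x cols[16,32) = 2x16
Unfold 1 (reflect across h@2): 6 holes -> [(0, 18), (0, 19), (1, 21), (2, 21), (3, 18), (3, 19)]
Unfold 2 (reflect across v@16): 12 holes -> [(0, 12), (0, 13), (0, 18), (0, 19), (1, 10), (1, 21), (2, 10), (2, 21), (3, 12), (3, 13), (3, 18), (3, 19)]
Unfold 3 (reflect across h@4): 24 holes -> [(0, 12), (0, 13), (0, 18), (0, 19), (1, 10), (1, 21), (2, 10), (2, 21), (3, 12), (3, 13), (3, 18), (3, 19), (4, 12), (4, 13), (4, 18), (4, 19), (5, 10), (5, 21), (6, 10), (6, 21), (7, 12), (7, 13), (7, 18), (7, 19)]
Unfold 4 (reflect across h@8): 48 holes -> [(0, 12), (0, 13), (0, 18), (0, 19), (1, 10), (1, 21), (2, 10), (2, 21), (3, 12), (3, 13), (3, 18), (3, 19), (4, 12), (4, 13), (4, 18), (4, 19), (5, 10), (5, 21), (6, 10), (6, 21), (7, 12), (7, 13), (7, 18), (7, 19), (8, 12), (8, 13), (8, 18), (8, 19), (9, 10), (9, 21), (10, 10), (10, 21), (11, 12), (11, 13), (11, 18), (11, 19), (12, 12), (12, 13), (12, 18), (12, 19), (13, 10), (13, 21), (14, 10), (14, 21), (15, 12), (15, 13), (15, 18), (15, 19)]
Holes: [(0, 12), (0, 13), (0, 18), (0, 19), (1, 10), (1, 21), (2, 10), (2, 21), (3, 12), (3, 13), (3, 18), (3, 19), (4, 12), (4, 13), (4, 18), (4, 19), (5, 10), (5, 21), (6, 10), (6, 21), (7, 12), (7, 13), (7, 18), (7, 19), (8, 12), (8, 13), (8, 18), (8, 19), (9, 10), (9, 21), (10, 10), (10, 21), (11, 12), (11, 13), (11, 18), (11, 19), (12, 12), (12, 13), (12, 18), (12, 19), (13, 10), (13, 21), (14, 10), (14, 21), (15, 12), (15, 13), (15, 18), (15, 19)]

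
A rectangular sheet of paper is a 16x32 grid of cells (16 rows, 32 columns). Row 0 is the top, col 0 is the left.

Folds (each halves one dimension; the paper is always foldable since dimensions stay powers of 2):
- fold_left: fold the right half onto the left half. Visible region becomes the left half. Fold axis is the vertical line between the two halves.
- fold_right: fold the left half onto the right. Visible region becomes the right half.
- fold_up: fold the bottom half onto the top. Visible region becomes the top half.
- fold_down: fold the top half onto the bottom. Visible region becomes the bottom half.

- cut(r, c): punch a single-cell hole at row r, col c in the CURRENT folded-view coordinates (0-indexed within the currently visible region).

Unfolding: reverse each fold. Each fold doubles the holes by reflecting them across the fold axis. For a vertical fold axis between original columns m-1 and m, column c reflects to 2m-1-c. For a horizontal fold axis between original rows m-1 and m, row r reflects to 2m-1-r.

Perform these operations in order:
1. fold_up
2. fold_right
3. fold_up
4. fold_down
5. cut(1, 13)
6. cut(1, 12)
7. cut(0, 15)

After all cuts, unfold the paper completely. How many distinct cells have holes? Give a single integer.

Answer: 48

Derivation:
Op 1 fold_up: fold axis h@8; visible region now rows[0,8) x cols[0,32) = 8x32
Op 2 fold_right: fold axis v@16; visible region now rows[0,8) x cols[16,32) = 8x16
Op 3 fold_up: fold axis h@4; visible region now rows[0,4) x cols[16,32) = 4x16
Op 4 fold_down: fold axis h@2; visible region now rows[2,4) x cols[16,32) = 2x16
Op 5 cut(1, 13): punch at orig (3,29); cuts so far [(3, 29)]; region rows[2,4) x cols[16,32) = 2x16
Op 6 cut(1, 12): punch at orig (3,28); cuts so far [(3, 28), (3, 29)]; region rows[2,4) x cols[16,32) = 2x16
Op 7 cut(0, 15): punch at orig (2,31); cuts so far [(2, 31), (3, 28), (3, 29)]; region rows[2,4) x cols[16,32) = 2x16
Unfold 1 (reflect across h@2): 6 holes -> [(0, 28), (0, 29), (1, 31), (2, 31), (3, 28), (3, 29)]
Unfold 2 (reflect across h@4): 12 holes -> [(0, 28), (0, 29), (1, 31), (2, 31), (3, 28), (3, 29), (4, 28), (4, 29), (5, 31), (6, 31), (7, 28), (7, 29)]
Unfold 3 (reflect across v@16): 24 holes -> [(0, 2), (0, 3), (0, 28), (0, 29), (1, 0), (1, 31), (2, 0), (2, 31), (3, 2), (3, 3), (3, 28), (3, 29), (4, 2), (4, 3), (4, 28), (4, 29), (5, 0), (5, 31), (6, 0), (6, 31), (7, 2), (7, 3), (7, 28), (7, 29)]
Unfold 4 (reflect across h@8): 48 holes -> [(0, 2), (0, 3), (0, 28), (0, 29), (1, 0), (1, 31), (2, 0), (2, 31), (3, 2), (3, 3), (3, 28), (3, 29), (4, 2), (4, 3), (4, 28), (4, 29), (5, 0), (5, 31), (6, 0), (6, 31), (7, 2), (7, 3), (7, 28), (7, 29), (8, 2), (8, 3), (8, 28), (8, 29), (9, 0), (9, 31), (10, 0), (10, 31), (11, 2), (11, 3), (11, 28), (11, 29), (12, 2), (12, 3), (12, 28), (12, 29), (13, 0), (13, 31), (14, 0), (14, 31), (15, 2), (15, 3), (15, 28), (15, 29)]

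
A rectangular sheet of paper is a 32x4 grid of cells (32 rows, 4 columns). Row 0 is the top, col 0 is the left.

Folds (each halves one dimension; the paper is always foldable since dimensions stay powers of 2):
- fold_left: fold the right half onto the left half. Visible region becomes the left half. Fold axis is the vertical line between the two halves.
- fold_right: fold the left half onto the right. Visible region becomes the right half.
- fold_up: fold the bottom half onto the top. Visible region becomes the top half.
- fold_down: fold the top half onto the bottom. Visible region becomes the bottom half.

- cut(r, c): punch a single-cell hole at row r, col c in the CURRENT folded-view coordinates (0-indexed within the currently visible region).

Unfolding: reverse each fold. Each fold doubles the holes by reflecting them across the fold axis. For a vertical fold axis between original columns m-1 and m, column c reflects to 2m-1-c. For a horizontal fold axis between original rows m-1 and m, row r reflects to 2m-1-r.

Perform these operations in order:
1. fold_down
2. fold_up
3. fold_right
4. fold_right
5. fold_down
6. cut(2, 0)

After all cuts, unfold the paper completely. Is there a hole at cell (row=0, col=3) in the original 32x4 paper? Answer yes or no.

Answer: no

Derivation:
Op 1 fold_down: fold axis h@16; visible region now rows[16,32) x cols[0,4) = 16x4
Op 2 fold_up: fold axis h@24; visible region now rows[16,24) x cols[0,4) = 8x4
Op 3 fold_right: fold axis v@2; visible region now rows[16,24) x cols[2,4) = 8x2
Op 4 fold_right: fold axis v@3; visible region now rows[16,24) x cols[3,4) = 8x1
Op 5 fold_down: fold axis h@20; visible region now rows[20,24) x cols[3,4) = 4x1
Op 6 cut(2, 0): punch at orig (22,3); cuts so far [(22, 3)]; region rows[20,24) x cols[3,4) = 4x1
Unfold 1 (reflect across h@20): 2 holes -> [(17, 3), (22, 3)]
Unfold 2 (reflect across v@3): 4 holes -> [(17, 2), (17, 3), (22, 2), (22, 3)]
Unfold 3 (reflect across v@2): 8 holes -> [(17, 0), (17, 1), (17, 2), (17, 3), (22, 0), (22, 1), (22, 2), (22, 3)]
Unfold 4 (reflect across h@24): 16 holes -> [(17, 0), (17, 1), (17, 2), (17, 3), (22, 0), (22, 1), (22, 2), (22, 3), (25, 0), (25, 1), (25, 2), (25, 3), (30, 0), (30, 1), (30, 2), (30, 3)]
Unfold 5 (reflect across h@16): 32 holes -> [(1, 0), (1, 1), (1, 2), (1, 3), (6, 0), (6, 1), (6, 2), (6, 3), (9, 0), (9, 1), (9, 2), (9, 3), (14, 0), (14, 1), (14, 2), (14, 3), (17, 0), (17, 1), (17, 2), (17, 3), (22, 0), (22, 1), (22, 2), (22, 3), (25, 0), (25, 1), (25, 2), (25, 3), (30, 0), (30, 1), (30, 2), (30, 3)]
Holes: [(1, 0), (1, 1), (1, 2), (1, 3), (6, 0), (6, 1), (6, 2), (6, 3), (9, 0), (9, 1), (9, 2), (9, 3), (14, 0), (14, 1), (14, 2), (14, 3), (17, 0), (17, 1), (17, 2), (17, 3), (22, 0), (22, 1), (22, 2), (22, 3), (25, 0), (25, 1), (25, 2), (25, 3), (30, 0), (30, 1), (30, 2), (30, 3)]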